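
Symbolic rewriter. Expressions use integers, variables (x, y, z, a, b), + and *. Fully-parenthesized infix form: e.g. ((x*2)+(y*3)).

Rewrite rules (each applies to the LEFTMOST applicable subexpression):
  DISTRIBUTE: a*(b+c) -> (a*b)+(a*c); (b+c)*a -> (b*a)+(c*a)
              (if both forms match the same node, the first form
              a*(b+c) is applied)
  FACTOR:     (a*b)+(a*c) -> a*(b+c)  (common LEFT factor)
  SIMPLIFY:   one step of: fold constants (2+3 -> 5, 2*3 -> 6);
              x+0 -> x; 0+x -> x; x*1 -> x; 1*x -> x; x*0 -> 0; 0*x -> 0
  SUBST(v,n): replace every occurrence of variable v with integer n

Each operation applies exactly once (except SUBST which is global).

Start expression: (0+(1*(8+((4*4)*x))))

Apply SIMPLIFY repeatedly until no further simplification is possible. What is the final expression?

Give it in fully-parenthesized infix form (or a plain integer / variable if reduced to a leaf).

Start: (0+(1*(8+((4*4)*x))))
Step 1: at root: (0+(1*(8+((4*4)*x)))) -> (1*(8+((4*4)*x))); overall: (0+(1*(8+((4*4)*x)))) -> (1*(8+((4*4)*x)))
Step 2: at root: (1*(8+((4*4)*x))) -> (8+((4*4)*x)); overall: (1*(8+((4*4)*x))) -> (8+((4*4)*x))
Step 3: at RL: (4*4) -> 16; overall: (8+((4*4)*x)) -> (8+(16*x))
Fixed point: (8+(16*x))

Answer: (8+(16*x))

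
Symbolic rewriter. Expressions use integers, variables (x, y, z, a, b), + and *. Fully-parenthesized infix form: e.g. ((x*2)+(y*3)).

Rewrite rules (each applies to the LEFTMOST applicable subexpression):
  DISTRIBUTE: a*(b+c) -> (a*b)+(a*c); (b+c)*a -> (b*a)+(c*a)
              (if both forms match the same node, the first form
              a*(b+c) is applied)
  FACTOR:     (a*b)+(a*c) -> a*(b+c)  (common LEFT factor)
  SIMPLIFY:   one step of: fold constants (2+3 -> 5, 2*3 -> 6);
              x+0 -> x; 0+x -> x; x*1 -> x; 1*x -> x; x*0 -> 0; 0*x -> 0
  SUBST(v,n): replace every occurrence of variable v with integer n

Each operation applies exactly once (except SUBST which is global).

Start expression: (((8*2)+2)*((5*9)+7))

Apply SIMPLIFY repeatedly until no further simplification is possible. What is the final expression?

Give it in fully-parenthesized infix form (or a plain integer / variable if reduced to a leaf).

Answer: 936

Derivation:
Start: (((8*2)+2)*((5*9)+7))
Step 1: at LL: (8*2) -> 16; overall: (((8*2)+2)*((5*9)+7)) -> ((16+2)*((5*9)+7))
Step 2: at L: (16+2) -> 18; overall: ((16+2)*((5*9)+7)) -> (18*((5*9)+7))
Step 3: at RL: (5*9) -> 45; overall: (18*((5*9)+7)) -> (18*(45+7))
Step 4: at R: (45+7) -> 52; overall: (18*(45+7)) -> (18*52)
Step 5: at root: (18*52) -> 936; overall: (18*52) -> 936
Fixed point: 936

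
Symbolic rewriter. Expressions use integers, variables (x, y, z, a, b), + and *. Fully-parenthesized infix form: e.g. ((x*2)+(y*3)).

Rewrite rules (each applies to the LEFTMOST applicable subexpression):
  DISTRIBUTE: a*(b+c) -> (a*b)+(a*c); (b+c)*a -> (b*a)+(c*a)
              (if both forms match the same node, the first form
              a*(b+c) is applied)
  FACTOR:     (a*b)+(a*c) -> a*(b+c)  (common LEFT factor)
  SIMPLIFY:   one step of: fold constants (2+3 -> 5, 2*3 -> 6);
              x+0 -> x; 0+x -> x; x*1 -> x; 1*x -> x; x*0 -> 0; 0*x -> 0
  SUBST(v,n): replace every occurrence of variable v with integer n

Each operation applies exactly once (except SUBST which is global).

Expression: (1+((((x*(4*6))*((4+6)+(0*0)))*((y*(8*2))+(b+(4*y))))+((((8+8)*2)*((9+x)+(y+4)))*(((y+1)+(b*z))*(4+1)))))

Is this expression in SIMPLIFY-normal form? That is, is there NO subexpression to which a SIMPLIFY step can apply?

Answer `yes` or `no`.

Answer: no

Derivation:
Expression: (1+((((x*(4*6))*((4+6)+(0*0)))*((y*(8*2))+(b+(4*y))))+((((8+8)*2)*((9+x)+(y+4)))*(((y+1)+(b*z))*(4+1)))))
Scanning for simplifiable subexpressions (pre-order)...
  at root: (1+((((x*(4*6))*((4+6)+(0*0)))*((y*(8*2))+(b+(4*y))))+((((8+8)*2)*((9+x)+(y+4)))*(((y+1)+(b*z))*(4+1))))) (not simplifiable)
  at R: ((((x*(4*6))*((4+6)+(0*0)))*((y*(8*2))+(b+(4*y))))+((((8+8)*2)*((9+x)+(y+4)))*(((y+1)+(b*z))*(4+1)))) (not simplifiable)
  at RL: (((x*(4*6))*((4+6)+(0*0)))*((y*(8*2))+(b+(4*y)))) (not simplifiable)
  at RLL: ((x*(4*6))*((4+6)+(0*0))) (not simplifiable)
  at RLLL: (x*(4*6)) (not simplifiable)
  at RLLLR: (4*6) (SIMPLIFIABLE)
  at RLLR: ((4+6)+(0*0)) (not simplifiable)
  at RLLRL: (4+6) (SIMPLIFIABLE)
  at RLLRR: (0*0) (SIMPLIFIABLE)
  at RLR: ((y*(8*2))+(b+(4*y))) (not simplifiable)
  at RLRL: (y*(8*2)) (not simplifiable)
  at RLRLR: (8*2) (SIMPLIFIABLE)
  at RLRR: (b+(4*y)) (not simplifiable)
  at RLRRR: (4*y) (not simplifiable)
  at RR: ((((8+8)*2)*((9+x)+(y+4)))*(((y+1)+(b*z))*(4+1))) (not simplifiable)
  at RRL: (((8+8)*2)*((9+x)+(y+4))) (not simplifiable)
  at RRLL: ((8+8)*2) (not simplifiable)
  at RRLLL: (8+8) (SIMPLIFIABLE)
  at RRLR: ((9+x)+(y+4)) (not simplifiable)
  at RRLRL: (9+x) (not simplifiable)
  at RRLRR: (y+4) (not simplifiable)
  at RRR: (((y+1)+(b*z))*(4+1)) (not simplifiable)
  at RRRL: ((y+1)+(b*z)) (not simplifiable)
  at RRRLL: (y+1) (not simplifiable)
  at RRRLR: (b*z) (not simplifiable)
  at RRRR: (4+1) (SIMPLIFIABLE)
Found simplifiable subexpr at path RLLLR: (4*6)
One SIMPLIFY step would give: (1+((((x*24)*((4+6)+(0*0)))*((y*(8*2))+(b+(4*y))))+((((8+8)*2)*((9+x)+(y+4)))*(((y+1)+(b*z))*(4+1)))))
-> NOT in normal form.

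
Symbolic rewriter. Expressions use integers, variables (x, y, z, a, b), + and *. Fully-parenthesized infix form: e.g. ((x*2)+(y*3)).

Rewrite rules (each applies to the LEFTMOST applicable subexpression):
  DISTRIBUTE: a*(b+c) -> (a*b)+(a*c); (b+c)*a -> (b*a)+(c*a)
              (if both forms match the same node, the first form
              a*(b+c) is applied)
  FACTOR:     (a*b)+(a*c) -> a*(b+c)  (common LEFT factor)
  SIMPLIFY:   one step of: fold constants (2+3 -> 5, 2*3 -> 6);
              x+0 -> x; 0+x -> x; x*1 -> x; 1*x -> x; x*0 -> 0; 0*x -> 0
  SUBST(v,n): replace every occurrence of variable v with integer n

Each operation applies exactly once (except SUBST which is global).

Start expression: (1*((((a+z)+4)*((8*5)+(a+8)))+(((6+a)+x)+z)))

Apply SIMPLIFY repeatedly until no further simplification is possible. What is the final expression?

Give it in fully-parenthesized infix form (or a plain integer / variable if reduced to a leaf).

Answer: ((((a+z)+4)*(40+(a+8)))+(((6+a)+x)+z))

Derivation:
Start: (1*((((a+z)+4)*((8*5)+(a+8)))+(((6+a)+x)+z)))
Step 1: at root: (1*((((a+z)+4)*((8*5)+(a+8)))+(((6+a)+x)+z))) -> ((((a+z)+4)*((8*5)+(a+8)))+(((6+a)+x)+z)); overall: (1*((((a+z)+4)*((8*5)+(a+8)))+(((6+a)+x)+z))) -> ((((a+z)+4)*((8*5)+(a+8)))+(((6+a)+x)+z))
Step 2: at LRL: (8*5) -> 40; overall: ((((a+z)+4)*((8*5)+(a+8)))+(((6+a)+x)+z)) -> ((((a+z)+4)*(40+(a+8)))+(((6+a)+x)+z))
Fixed point: ((((a+z)+4)*(40+(a+8)))+(((6+a)+x)+z))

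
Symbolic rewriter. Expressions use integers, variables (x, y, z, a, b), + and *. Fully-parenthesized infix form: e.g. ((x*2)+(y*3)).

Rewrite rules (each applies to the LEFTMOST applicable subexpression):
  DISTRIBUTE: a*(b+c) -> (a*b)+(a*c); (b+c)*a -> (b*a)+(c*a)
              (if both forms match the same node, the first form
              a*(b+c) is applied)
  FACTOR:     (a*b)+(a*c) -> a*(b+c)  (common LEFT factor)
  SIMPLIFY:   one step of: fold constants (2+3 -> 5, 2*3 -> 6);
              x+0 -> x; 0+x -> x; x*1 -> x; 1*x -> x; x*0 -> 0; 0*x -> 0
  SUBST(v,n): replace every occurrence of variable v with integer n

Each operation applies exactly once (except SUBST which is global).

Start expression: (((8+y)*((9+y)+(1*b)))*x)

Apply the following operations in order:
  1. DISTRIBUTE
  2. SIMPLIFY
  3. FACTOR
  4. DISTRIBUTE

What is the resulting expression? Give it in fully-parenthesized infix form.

Start: (((8+y)*((9+y)+(1*b)))*x)
Apply DISTRIBUTE at L (target: ((8+y)*((9+y)+(1*b)))): (((8+y)*((9+y)+(1*b)))*x) -> ((((8+y)*(9+y))+((8+y)*(1*b)))*x)
Apply SIMPLIFY at LRR (target: (1*b)): ((((8+y)*(9+y))+((8+y)*(1*b)))*x) -> ((((8+y)*(9+y))+((8+y)*b))*x)
Apply FACTOR at L (target: (((8+y)*(9+y))+((8+y)*b))): ((((8+y)*(9+y))+((8+y)*b))*x) -> (((8+y)*((9+y)+b))*x)
Apply DISTRIBUTE at L (target: ((8+y)*((9+y)+b))): (((8+y)*((9+y)+b))*x) -> ((((8+y)*(9+y))+((8+y)*b))*x)

Answer: ((((8+y)*(9+y))+((8+y)*b))*x)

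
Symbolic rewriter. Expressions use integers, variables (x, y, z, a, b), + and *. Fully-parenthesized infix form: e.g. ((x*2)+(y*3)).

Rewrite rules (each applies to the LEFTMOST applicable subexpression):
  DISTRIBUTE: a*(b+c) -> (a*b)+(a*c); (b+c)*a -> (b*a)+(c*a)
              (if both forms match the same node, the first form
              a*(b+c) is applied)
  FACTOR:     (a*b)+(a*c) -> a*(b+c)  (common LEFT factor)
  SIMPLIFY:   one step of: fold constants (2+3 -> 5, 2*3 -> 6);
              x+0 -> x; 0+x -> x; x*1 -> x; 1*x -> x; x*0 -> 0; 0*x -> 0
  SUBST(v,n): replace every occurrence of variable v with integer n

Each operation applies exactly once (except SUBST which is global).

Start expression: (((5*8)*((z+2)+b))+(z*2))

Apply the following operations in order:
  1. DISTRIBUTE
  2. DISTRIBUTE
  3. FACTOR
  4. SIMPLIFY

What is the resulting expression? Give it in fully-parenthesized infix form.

Start: (((5*8)*((z+2)+b))+(z*2))
Apply DISTRIBUTE at L (target: ((5*8)*((z+2)+b))): (((5*8)*((z+2)+b))+(z*2)) -> ((((5*8)*(z+2))+((5*8)*b))+(z*2))
Apply DISTRIBUTE at LL (target: ((5*8)*(z+2))): ((((5*8)*(z+2))+((5*8)*b))+(z*2)) -> (((((5*8)*z)+((5*8)*2))+((5*8)*b))+(z*2))
Apply FACTOR at LL (target: (((5*8)*z)+((5*8)*2))): (((((5*8)*z)+((5*8)*2))+((5*8)*b))+(z*2)) -> ((((5*8)*(z+2))+((5*8)*b))+(z*2))
Apply SIMPLIFY at LLL (target: (5*8)): ((((5*8)*(z+2))+((5*8)*b))+(z*2)) -> (((40*(z+2))+((5*8)*b))+(z*2))

Answer: (((40*(z+2))+((5*8)*b))+(z*2))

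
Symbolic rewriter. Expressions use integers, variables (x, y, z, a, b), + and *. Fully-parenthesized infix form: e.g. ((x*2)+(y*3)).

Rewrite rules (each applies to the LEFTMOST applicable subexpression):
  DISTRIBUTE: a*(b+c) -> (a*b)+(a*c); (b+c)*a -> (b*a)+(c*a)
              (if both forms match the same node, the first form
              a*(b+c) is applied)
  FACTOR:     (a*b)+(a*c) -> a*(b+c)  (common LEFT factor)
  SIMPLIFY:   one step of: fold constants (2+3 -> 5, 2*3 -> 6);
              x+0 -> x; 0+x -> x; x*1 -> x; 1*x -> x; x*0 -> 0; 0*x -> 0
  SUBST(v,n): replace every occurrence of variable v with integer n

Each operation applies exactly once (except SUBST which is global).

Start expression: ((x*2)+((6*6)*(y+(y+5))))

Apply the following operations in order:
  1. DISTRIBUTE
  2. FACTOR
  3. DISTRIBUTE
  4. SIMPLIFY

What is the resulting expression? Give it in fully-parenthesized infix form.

Answer: ((x*2)+((36*y)+((6*6)*(y+5))))

Derivation:
Start: ((x*2)+((6*6)*(y+(y+5))))
Apply DISTRIBUTE at R (target: ((6*6)*(y+(y+5)))): ((x*2)+((6*6)*(y+(y+5)))) -> ((x*2)+(((6*6)*y)+((6*6)*(y+5))))
Apply FACTOR at R (target: (((6*6)*y)+((6*6)*(y+5)))): ((x*2)+(((6*6)*y)+((6*6)*(y+5)))) -> ((x*2)+((6*6)*(y+(y+5))))
Apply DISTRIBUTE at R (target: ((6*6)*(y+(y+5)))): ((x*2)+((6*6)*(y+(y+5)))) -> ((x*2)+(((6*6)*y)+((6*6)*(y+5))))
Apply SIMPLIFY at RLL (target: (6*6)): ((x*2)+(((6*6)*y)+((6*6)*(y+5)))) -> ((x*2)+((36*y)+((6*6)*(y+5))))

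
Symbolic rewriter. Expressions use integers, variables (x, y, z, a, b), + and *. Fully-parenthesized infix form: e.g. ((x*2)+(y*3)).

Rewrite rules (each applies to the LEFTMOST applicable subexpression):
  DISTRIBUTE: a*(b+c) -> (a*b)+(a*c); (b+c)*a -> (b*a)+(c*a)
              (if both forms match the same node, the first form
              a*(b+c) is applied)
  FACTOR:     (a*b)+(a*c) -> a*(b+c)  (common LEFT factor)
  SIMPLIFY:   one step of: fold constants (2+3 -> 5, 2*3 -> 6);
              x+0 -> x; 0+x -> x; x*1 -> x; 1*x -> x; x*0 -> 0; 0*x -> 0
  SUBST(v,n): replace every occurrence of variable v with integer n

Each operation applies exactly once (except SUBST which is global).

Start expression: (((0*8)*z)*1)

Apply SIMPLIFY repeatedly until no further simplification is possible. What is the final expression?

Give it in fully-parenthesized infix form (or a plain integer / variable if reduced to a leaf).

Answer: 0

Derivation:
Start: (((0*8)*z)*1)
Step 1: at root: (((0*8)*z)*1) -> ((0*8)*z); overall: (((0*8)*z)*1) -> ((0*8)*z)
Step 2: at L: (0*8) -> 0; overall: ((0*8)*z) -> (0*z)
Step 3: at root: (0*z) -> 0; overall: (0*z) -> 0
Fixed point: 0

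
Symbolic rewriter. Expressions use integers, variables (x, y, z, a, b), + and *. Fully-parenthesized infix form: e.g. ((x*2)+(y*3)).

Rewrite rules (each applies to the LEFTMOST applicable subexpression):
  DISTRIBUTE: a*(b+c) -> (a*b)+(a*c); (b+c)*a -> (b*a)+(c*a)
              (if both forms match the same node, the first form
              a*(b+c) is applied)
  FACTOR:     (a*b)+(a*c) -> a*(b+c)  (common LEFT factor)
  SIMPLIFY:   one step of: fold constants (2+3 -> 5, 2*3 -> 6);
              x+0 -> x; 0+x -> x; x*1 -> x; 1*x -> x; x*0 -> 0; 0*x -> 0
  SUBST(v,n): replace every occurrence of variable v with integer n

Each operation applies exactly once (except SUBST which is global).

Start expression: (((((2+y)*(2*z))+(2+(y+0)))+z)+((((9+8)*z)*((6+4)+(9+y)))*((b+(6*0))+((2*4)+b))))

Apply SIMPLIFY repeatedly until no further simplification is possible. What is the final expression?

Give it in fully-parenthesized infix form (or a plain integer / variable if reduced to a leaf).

Answer: (((((2+y)*(2*z))+(2+y))+z)+(((17*z)*(10+(9+y)))*(b+(8+b))))

Derivation:
Start: (((((2+y)*(2*z))+(2+(y+0)))+z)+((((9+8)*z)*((6+4)+(9+y)))*((b+(6*0))+((2*4)+b))))
Step 1: at LLRR: (y+0) -> y; overall: (((((2+y)*(2*z))+(2+(y+0)))+z)+((((9+8)*z)*((6+4)+(9+y)))*((b+(6*0))+((2*4)+b)))) -> (((((2+y)*(2*z))+(2+y))+z)+((((9+8)*z)*((6+4)+(9+y)))*((b+(6*0))+((2*4)+b))))
Step 2: at RLLL: (9+8) -> 17; overall: (((((2+y)*(2*z))+(2+y))+z)+((((9+8)*z)*((6+4)+(9+y)))*((b+(6*0))+((2*4)+b)))) -> (((((2+y)*(2*z))+(2+y))+z)+(((17*z)*((6+4)+(9+y)))*((b+(6*0))+((2*4)+b))))
Step 3: at RLRL: (6+4) -> 10; overall: (((((2+y)*(2*z))+(2+y))+z)+(((17*z)*((6+4)+(9+y)))*((b+(6*0))+((2*4)+b)))) -> (((((2+y)*(2*z))+(2+y))+z)+(((17*z)*(10+(9+y)))*((b+(6*0))+((2*4)+b))))
Step 4: at RRLR: (6*0) -> 0; overall: (((((2+y)*(2*z))+(2+y))+z)+(((17*z)*(10+(9+y)))*((b+(6*0))+((2*4)+b)))) -> (((((2+y)*(2*z))+(2+y))+z)+(((17*z)*(10+(9+y)))*((b+0)+((2*4)+b))))
Step 5: at RRL: (b+0) -> b; overall: (((((2+y)*(2*z))+(2+y))+z)+(((17*z)*(10+(9+y)))*((b+0)+((2*4)+b)))) -> (((((2+y)*(2*z))+(2+y))+z)+(((17*z)*(10+(9+y)))*(b+((2*4)+b))))
Step 6: at RRRL: (2*4) -> 8; overall: (((((2+y)*(2*z))+(2+y))+z)+(((17*z)*(10+(9+y)))*(b+((2*4)+b)))) -> (((((2+y)*(2*z))+(2+y))+z)+(((17*z)*(10+(9+y)))*(b+(8+b))))
Fixed point: (((((2+y)*(2*z))+(2+y))+z)+(((17*z)*(10+(9+y)))*(b+(8+b))))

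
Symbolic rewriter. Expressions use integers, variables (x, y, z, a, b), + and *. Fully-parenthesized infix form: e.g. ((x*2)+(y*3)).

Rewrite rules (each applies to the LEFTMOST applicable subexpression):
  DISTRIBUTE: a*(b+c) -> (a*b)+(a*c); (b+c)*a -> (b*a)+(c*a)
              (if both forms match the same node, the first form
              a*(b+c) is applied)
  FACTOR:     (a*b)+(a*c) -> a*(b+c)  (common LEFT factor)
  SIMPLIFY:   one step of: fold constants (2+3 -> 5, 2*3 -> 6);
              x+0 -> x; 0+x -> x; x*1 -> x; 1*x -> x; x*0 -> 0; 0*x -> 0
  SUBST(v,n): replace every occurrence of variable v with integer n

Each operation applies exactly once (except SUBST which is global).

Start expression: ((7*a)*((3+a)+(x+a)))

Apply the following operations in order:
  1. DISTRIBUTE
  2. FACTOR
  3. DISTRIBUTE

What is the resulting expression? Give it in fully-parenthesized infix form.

Answer: (((7*a)*(3+a))+((7*a)*(x+a)))

Derivation:
Start: ((7*a)*((3+a)+(x+a)))
Apply DISTRIBUTE at root (target: ((7*a)*((3+a)+(x+a)))): ((7*a)*((3+a)+(x+a))) -> (((7*a)*(3+a))+((7*a)*(x+a)))
Apply FACTOR at root (target: (((7*a)*(3+a))+((7*a)*(x+a)))): (((7*a)*(3+a))+((7*a)*(x+a))) -> ((7*a)*((3+a)+(x+a)))
Apply DISTRIBUTE at root (target: ((7*a)*((3+a)+(x+a)))): ((7*a)*((3+a)+(x+a))) -> (((7*a)*(3+a))+((7*a)*(x+a)))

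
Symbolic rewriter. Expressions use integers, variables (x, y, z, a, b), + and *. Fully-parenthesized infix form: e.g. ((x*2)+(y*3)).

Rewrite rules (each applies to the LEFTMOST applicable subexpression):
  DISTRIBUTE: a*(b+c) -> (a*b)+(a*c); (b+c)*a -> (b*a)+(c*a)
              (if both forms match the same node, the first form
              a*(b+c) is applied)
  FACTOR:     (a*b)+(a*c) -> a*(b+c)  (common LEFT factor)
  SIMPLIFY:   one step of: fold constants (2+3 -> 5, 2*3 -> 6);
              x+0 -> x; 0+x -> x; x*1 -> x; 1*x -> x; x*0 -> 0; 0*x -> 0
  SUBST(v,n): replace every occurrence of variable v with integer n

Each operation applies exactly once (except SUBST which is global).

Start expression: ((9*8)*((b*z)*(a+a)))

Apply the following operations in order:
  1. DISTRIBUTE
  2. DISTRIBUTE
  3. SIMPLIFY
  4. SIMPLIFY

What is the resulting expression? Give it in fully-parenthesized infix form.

Answer: ((72*((b*z)*a))+(72*((b*z)*a)))

Derivation:
Start: ((9*8)*((b*z)*(a+a)))
Apply DISTRIBUTE at R (target: ((b*z)*(a+a))): ((9*8)*((b*z)*(a+a))) -> ((9*8)*(((b*z)*a)+((b*z)*a)))
Apply DISTRIBUTE at root (target: ((9*8)*(((b*z)*a)+((b*z)*a)))): ((9*8)*(((b*z)*a)+((b*z)*a))) -> (((9*8)*((b*z)*a))+((9*8)*((b*z)*a)))
Apply SIMPLIFY at LL (target: (9*8)): (((9*8)*((b*z)*a))+((9*8)*((b*z)*a))) -> ((72*((b*z)*a))+((9*8)*((b*z)*a)))
Apply SIMPLIFY at RL (target: (9*8)): ((72*((b*z)*a))+((9*8)*((b*z)*a))) -> ((72*((b*z)*a))+(72*((b*z)*a)))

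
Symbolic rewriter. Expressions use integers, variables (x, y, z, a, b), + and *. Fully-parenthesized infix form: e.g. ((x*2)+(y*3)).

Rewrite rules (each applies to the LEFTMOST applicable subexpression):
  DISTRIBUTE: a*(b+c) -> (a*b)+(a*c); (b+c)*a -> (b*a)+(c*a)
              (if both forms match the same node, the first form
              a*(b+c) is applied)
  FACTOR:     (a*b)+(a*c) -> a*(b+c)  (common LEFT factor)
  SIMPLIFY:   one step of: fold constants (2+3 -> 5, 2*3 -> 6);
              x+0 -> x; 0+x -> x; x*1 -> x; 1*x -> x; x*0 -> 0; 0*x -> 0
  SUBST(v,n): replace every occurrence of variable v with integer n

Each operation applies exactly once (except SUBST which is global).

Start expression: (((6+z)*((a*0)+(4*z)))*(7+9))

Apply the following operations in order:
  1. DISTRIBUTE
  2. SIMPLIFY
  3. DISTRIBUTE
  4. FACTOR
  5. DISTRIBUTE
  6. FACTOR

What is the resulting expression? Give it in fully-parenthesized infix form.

Answer: ((((6+z)*(0+(4*z)))*7)+(((6+z)*((a*0)+(4*z)))*9))

Derivation:
Start: (((6+z)*((a*0)+(4*z)))*(7+9))
Apply DISTRIBUTE at root (target: (((6+z)*((a*0)+(4*z)))*(7+9))): (((6+z)*((a*0)+(4*z)))*(7+9)) -> ((((6+z)*((a*0)+(4*z)))*7)+(((6+z)*((a*0)+(4*z)))*9))
Apply SIMPLIFY at LLRL (target: (a*0)): ((((6+z)*((a*0)+(4*z)))*7)+(((6+z)*((a*0)+(4*z)))*9)) -> ((((6+z)*(0+(4*z)))*7)+(((6+z)*((a*0)+(4*z)))*9))
Apply DISTRIBUTE at LL (target: ((6+z)*(0+(4*z)))): ((((6+z)*(0+(4*z)))*7)+(((6+z)*((a*0)+(4*z)))*9)) -> (((((6+z)*0)+((6+z)*(4*z)))*7)+(((6+z)*((a*0)+(4*z)))*9))
Apply FACTOR at LL (target: (((6+z)*0)+((6+z)*(4*z)))): (((((6+z)*0)+((6+z)*(4*z)))*7)+(((6+z)*((a*0)+(4*z)))*9)) -> ((((6+z)*(0+(4*z)))*7)+(((6+z)*((a*0)+(4*z)))*9))
Apply DISTRIBUTE at LL (target: ((6+z)*(0+(4*z)))): ((((6+z)*(0+(4*z)))*7)+(((6+z)*((a*0)+(4*z)))*9)) -> (((((6+z)*0)+((6+z)*(4*z)))*7)+(((6+z)*((a*0)+(4*z)))*9))
Apply FACTOR at LL (target: (((6+z)*0)+((6+z)*(4*z)))): (((((6+z)*0)+((6+z)*(4*z)))*7)+(((6+z)*((a*0)+(4*z)))*9)) -> ((((6+z)*(0+(4*z)))*7)+(((6+z)*((a*0)+(4*z)))*9))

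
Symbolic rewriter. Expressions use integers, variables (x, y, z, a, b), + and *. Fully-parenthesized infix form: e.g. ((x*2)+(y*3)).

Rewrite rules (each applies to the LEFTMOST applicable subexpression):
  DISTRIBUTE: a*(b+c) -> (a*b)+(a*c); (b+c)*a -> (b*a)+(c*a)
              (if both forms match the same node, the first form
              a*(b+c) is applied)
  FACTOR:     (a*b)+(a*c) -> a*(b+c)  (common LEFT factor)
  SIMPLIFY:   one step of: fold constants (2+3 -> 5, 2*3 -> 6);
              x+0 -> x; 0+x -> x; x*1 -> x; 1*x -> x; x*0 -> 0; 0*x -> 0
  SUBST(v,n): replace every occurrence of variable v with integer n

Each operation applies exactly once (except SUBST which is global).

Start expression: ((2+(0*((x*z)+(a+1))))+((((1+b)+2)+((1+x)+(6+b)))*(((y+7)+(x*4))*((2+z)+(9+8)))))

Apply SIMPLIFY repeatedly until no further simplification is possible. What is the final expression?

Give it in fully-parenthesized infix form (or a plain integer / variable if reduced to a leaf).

Start: ((2+(0*((x*z)+(a+1))))+((((1+b)+2)+((1+x)+(6+b)))*(((y+7)+(x*4))*((2+z)+(9+8)))))
Step 1: at LR: (0*((x*z)+(a+1))) -> 0; overall: ((2+(0*((x*z)+(a+1))))+((((1+b)+2)+((1+x)+(6+b)))*(((y+7)+(x*4))*((2+z)+(9+8))))) -> ((2+0)+((((1+b)+2)+((1+x)+(6+b)))*(((y+7)+(x*4))*((2+z)+(9+8)))))
Step 2: at L: (2+0) -> 2; overall: ((2+0)+((((1+b)+2)+((1+x)+(6+b)))*(((y+7)+(x*4))*((2+z)+(9+8))))) -> (2+((((1+b)+2)+((1+x)+(6+b)))*(((y+7)+(x*4))*((2+z)+(9+8)))))
Step 3: at RRRR: (9+8) -> 17; overall: (2+((((1+b)+2)+((1+x)+(6+b)))*(((y+7)+(x*4))*((2+z)+(9+8))))) -> (2+((((1+b)+2)+((1+x)+(6+b)))*(((y+7)+(x*4))*((2+z)+17))))
Fixed point: (2+((((1+b)+2)+((1+x)+(6+b)))*(((y+7)+(x*4))*((2+z)+17))))

Answer: (2+((((1+b)+2)+((1+x)+(6+b)))*(((y+7)+(x*4))*((2+z)+17))))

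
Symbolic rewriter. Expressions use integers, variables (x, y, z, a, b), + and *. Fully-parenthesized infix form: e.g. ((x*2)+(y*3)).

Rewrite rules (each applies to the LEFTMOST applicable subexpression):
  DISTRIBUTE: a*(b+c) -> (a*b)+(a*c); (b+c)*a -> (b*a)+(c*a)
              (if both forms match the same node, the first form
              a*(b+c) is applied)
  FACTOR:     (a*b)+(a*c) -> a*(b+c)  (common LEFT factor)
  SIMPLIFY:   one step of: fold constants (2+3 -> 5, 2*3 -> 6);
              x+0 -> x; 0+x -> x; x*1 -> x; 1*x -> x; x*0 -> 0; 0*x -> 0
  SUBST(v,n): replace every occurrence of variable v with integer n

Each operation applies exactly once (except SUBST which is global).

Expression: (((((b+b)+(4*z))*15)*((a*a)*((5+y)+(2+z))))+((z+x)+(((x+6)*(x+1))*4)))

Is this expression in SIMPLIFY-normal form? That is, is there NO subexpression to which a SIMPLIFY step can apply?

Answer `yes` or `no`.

Expression: (((((b+b)+(4*z))*15)*((a*a)*((5+y)+(2+z))))+((z+x)+(((x+6)*(x+1))*4)))
Scanning for simplifiable subexpressions (pre-order)...
  at root: (((((b+b)+(4*z))*15)*((a*a)*((5+y)+(2+z))))+((z+x)+(((x+6)*(x+1))*4))) (not simplifiable)
  at L: ((((b+b)+(4*z))*15)*((a*a)*((5+y)+(2+z)))) (not simplifiable)
  at LL: (((b+b)+(4*z))*15) (not simplifiable)
  at LLL: ((b+b)+(4*z)) (not simplifiable)
  at LLLL: (b+b) (not simplifiable)
  at LLLR: (4*z) (not simplifiable)
  at LR: ((a*a)*((5+y)+(2+z))) (not simplifiable)
  at LRL: (a*a) (not simplifiable)
  at LRR: ((5+y)+(2+z)) (not simplifiable)
  at LRRL: (5+y) (not simplifiable)
  at LRRR: (2+z) (not simplifiable)
  at R: ((z+x)+(((x+6)*(x+1))*4)) (not simplifiable)
  at RL: (z+x) (not simplifiable)
  at RR: (((x+6)*(x+1))*4) (not simplifiable)
  at RRL: ((x+6)*(x+1)) (not simplifiable)
  at RRLL: (x+6) (not simplifiable)
  at RRLR: (x+1) (not simplifiable)
Result: no simplifiable subexpression found -> normal form.

Answer: yes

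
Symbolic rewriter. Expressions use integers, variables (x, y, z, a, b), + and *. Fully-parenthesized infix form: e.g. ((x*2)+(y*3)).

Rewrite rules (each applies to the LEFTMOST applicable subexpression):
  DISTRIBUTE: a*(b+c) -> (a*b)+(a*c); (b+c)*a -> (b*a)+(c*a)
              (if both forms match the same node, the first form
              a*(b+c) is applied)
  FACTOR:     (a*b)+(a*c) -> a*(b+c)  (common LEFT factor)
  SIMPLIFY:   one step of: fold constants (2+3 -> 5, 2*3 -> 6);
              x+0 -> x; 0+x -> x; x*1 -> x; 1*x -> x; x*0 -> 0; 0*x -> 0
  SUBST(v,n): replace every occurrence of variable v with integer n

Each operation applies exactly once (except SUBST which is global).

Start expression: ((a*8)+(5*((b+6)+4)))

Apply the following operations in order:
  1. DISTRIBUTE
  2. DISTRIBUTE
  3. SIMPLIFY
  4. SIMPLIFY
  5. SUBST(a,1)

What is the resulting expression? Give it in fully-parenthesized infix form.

Answer: ((1*8)+(((5*b)+30)+20))

Derivation:
Start: ((a*8)+(5*((b+6)+4)))
Apply DISTRIBUTE at R (target: (5*((b+6)+4))): ((a*8)+(5*((b+6)+4))) -> ((a*8)+((5*(b+6))+(5*4)))
Apply DISTRIBUTE at RL (target: (5*(b+6))): ((a*8)+((5*(b+6))+(5*4))) -> ((a*8)+(((5*b)+(5*6))+(5*4)))
Apply SIMPLIFY at RLR (target: (5*6)): ((a*8)+(((5*b)+(5*6))+(5*4))) -> ((a*8)+(((5*b)+30)+(5*4)))
Apply SIMPLIFY at RR (target: (5*4)): ((a*8)+(((5*b)+30)+(5*4))) -> ((a*8)+(((5*b)+30)+20))
Apply SUBST(a,1): ((a*8)+(((5*b)+30)+20)) -> ((1*8)+(((5*b)+30)+20))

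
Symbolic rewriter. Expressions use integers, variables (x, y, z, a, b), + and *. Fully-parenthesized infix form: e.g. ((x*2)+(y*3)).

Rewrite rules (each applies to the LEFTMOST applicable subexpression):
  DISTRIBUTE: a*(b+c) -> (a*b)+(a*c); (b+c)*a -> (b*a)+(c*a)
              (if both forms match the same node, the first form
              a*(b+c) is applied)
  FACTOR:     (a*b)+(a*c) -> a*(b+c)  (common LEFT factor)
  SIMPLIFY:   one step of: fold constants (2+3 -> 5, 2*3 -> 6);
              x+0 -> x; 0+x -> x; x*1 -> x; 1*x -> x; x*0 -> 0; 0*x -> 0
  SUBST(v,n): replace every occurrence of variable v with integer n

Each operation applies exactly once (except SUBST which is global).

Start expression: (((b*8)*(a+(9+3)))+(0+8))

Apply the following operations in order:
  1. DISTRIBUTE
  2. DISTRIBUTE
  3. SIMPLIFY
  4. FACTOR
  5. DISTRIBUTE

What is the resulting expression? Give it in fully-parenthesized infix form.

Answer: ((((b*8)*a)+(((b*8)*9)+((b*8)*3)))+8)

Derivation:
Start: (((b*8)*(a+(9+3)))+(0+8))
Apply DISTRIBUTE at L (target: ((b*8)*(a+(9+3)))): (((b*8)*(a+(9+3)))+(0+8)) -> ((((b*8)*a)+((b*8)*(9+3)))+(0+8))
Apply DISTRIBUTE at LR (target: ((b*8)*(9+3))): ((((b*8)*a)+((b*8)*(9+3)))+(0+8)) -> ((((b*8)*a)+(((b*8)*9)+((b*8)*3)))+(0+8))
Apply SIMPLIFY at R (target: (0+8)): ((((b*8)*a)+(((b*8)*9)+((b*8)*3)))+(0+8)) -> ((((b*8)*a)+(((b*8)*9)+((b*8)*3)))+8)
Apply FACTOR at LR (target: (((b*8)*9)+((b*8)*3))): ((((b*8)*a)+(((b*8)*9)+((b*8)*3)))+8) -> ((((b*8)*a)+((b*8)*(9+3)))+8)
Apply DISTRIBUTE at LR (target: ((b*8)*(9+3))): ((((b*8)*a)+((b*8)*(9+3)))+8) -> ((((b*8)*a)+(((b*8)*9)+((b*8)*3)))+8)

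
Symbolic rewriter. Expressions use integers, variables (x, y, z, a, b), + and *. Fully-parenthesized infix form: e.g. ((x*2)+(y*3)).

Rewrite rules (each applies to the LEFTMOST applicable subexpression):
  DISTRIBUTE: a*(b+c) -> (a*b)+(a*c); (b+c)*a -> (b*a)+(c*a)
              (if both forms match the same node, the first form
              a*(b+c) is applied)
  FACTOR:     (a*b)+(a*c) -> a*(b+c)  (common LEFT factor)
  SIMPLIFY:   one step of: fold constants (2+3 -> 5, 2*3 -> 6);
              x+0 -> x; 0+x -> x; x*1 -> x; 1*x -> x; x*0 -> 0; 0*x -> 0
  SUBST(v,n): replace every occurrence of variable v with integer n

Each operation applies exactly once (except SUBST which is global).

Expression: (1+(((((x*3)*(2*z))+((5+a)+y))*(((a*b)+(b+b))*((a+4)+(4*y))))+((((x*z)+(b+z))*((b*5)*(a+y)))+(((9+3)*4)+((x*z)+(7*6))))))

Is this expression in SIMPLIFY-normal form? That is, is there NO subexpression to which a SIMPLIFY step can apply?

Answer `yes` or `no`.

Expression: (1+(((((x*3)*(2*z))+((5+a)+y))*(((a*b)+(b+b))*((a+4)+(4*y))))+((((x*z)+(b+z))*((b*5)*(a+y)))+(((9+3)*4)+((x*z)+(7*6))))))
Scanning for simplifiable subexpressions (pre-order)...
  at root: (1+(((((x*3)*(2*z))+((5+a)+y))*(((a*b)+(b+b))*((a+4)+(4*y))))+((((x*z)+(b+z))*((b*5)*(a+y)))+(((9+3)*4)+((x*z)+(7*6)))))) (not simplifiable)
  at R: (((((x*3)*(2*z))+((5+a)+y))*(((a*b)+(b+b))*((a+4)+(4*y))))+((((x*z)+(b+z))*((b*5)*(a+y)))+(((9+3)*4)+((x*z)+(7*6))))) (not simplifiable)
  at RL: ((((x*3)*(2*z))+((5+a)+y))*(((a*b)+(b+b))*((a+4)+(4*y)))) (not simplifiable)
  at RLL: (((x*3)*(2*z))+((5+a)+y)) (not simplifiable)
  at RLLL: ((x*3)*(2*z)) (not simplifiable)
  at RLLLL: (x*3) (not simplifiable)
  at RLLLR: (2*z) (not simplifiable)
  at RLLR: ((5+a)+y) (not simplifiable)
  at RLLRL: (5+a) (not simplifiable)
  at RLR: (((a*b)+(b+b))*((a+4)+(4*y))) (not simplifiable)
  at RLRL: ((a*b)+(b+b)) (not simplifiable)
  at RLRLL: (a*b) (not simplifiable)
  at RLRLR: (b+b) (not simplifiable)
  at RLRR: ((a+4)+(4*y)) (not simplifiable)
  at RLRRL: (a+4) (not simplifiable)
  at RLRRR: (4*y) (not simplifiable)
  at RR: ((((x*z)+(b+z))*((b*5)*(a+y)))+(((9+3)*4)+((x*z)+(7*6)))) (not simplifiable)
  at RRL: (((x*z)+(b+z))*((b*5)*(a+y))) (not simplifiable)
  at RRLL: ((x*z)+(b+z)) (not simplifiable)
  at RRLLL: (x*z) (not simplifiable)
  at RRLLR: (b+z) (not simplifiable)
  at RRLR: ((b*5)*(a+y)) (not simplifiable)
  at RRLRL: (b*5) (not simplifiable)
  at RRLRR: (a+y) (not simplifiable)
  at RRR: (((9+3)*4)+((x*z)+(7*6))) (not simplifiable)
  at RRRL: ((9+3)*4) (not simplifiable)
  at RRRLL: (9+3) (SIMPLIFIABLE)
  at RRRR: ((x*z)+(7*6)) (not simplifiable)
  at RRRRL: (x*z) (not simplifiable)
  at RRRRR: (7*6) (SIMPLIFIABLE)
Found simplifiable subexpr at path RRRLL: (9+3)
One SIMPLIFY step would give: (1+(((((x*3)*(2*z))+((5+a)+y))*(((a*b)+(b+b))*((a+4)+(4*y))))+((((x*z)+(b+z))*((b*5)*(a+y)))+((12*4)+((x*z)+(7*6))))))
-> NOT in normal form.

Answer: no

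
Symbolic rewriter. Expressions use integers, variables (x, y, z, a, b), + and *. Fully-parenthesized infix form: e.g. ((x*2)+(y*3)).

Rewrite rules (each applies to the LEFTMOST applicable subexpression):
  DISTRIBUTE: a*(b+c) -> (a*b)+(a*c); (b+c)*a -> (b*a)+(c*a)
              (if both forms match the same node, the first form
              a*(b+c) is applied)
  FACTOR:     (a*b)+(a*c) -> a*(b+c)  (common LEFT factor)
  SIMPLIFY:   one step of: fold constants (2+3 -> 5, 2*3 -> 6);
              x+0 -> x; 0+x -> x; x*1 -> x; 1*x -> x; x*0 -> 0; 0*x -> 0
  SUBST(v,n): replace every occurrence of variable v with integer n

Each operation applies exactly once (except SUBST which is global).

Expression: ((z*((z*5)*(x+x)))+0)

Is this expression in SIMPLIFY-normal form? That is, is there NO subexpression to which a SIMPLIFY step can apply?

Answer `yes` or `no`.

Expression: ((z*((z*5)*(x+x)))+0)
Scanning for simplifiable subexpressions (pre-order)...
  at root: ((z*((z*5)*(x+x)))+0) (SIMPLIFIABLE)
  at L: (z*((z*5)*(x+x))) (not simplifiable)
  at LR: ((z*5)*(x+x)) (not simplifiable)
  at LRL: (z*5) (not simplifiable)
  at LRR: (x+x) (not simplifiable)
Found simplifiable subexpr at path root: ((z*((z*5)*(x+x)))+0)
One SIMPLIFY step would give: (z*((z*5)*(x+x)))
-> NOT in normal form.

Answer: no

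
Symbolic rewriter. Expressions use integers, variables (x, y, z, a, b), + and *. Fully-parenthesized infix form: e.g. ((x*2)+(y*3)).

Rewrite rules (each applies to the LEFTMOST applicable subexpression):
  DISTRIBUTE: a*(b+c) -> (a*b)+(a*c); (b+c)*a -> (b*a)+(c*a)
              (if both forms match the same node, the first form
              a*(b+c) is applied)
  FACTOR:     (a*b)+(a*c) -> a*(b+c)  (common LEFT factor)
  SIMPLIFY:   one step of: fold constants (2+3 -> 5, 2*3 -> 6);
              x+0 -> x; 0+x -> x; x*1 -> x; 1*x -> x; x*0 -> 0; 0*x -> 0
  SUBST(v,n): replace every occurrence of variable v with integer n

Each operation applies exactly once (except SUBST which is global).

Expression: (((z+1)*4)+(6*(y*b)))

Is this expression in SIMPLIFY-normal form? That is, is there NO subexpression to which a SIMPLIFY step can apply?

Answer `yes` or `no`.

Answer: yes

Derivation:
Expression: (((z+1)*4)+(6*(y*b)))
Scanning for simplifiable subexpressions (pre-order)...
  at root: (((z+1)*4)+(6*(y*b))) (not simplifiable)
  at L: ((z+1)*4) (not simplifiable)
  at LL: (z+1) (not simplifiable)
  at R: (6*(y*b)) (not simplifiable)
  at RR: (y*b) (not simplifiable)
Result: no simplifiable subexpression found -> normal form.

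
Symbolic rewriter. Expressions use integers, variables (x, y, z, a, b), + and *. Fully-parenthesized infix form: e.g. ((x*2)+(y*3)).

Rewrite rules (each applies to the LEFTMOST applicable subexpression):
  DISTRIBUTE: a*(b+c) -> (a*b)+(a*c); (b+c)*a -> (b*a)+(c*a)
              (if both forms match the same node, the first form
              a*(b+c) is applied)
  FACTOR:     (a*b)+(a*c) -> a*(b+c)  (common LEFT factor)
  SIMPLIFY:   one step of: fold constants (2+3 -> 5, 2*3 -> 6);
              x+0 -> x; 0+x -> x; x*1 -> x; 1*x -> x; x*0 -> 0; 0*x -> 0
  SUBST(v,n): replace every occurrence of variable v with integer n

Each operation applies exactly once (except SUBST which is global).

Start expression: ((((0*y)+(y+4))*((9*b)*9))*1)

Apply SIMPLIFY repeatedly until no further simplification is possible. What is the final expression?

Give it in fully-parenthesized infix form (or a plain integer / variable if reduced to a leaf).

Start: ((((0*y)+(y+4))*((9*b)*9))*1)
Step 1: at root: ((((0*y)+(y+4))*((9*b)*9))*1) -> (((0*y)+(y+4))*((9*b)*9)); overall: ((((0*y)+(y+4))*((9*b)*9))*1) -> (((0*y)+(y+4))*((9*b)*9))
Step 2: at LL: (0*y) -> 0; overall: (((0*y)+(y+4))*((9*b)*9)) -> ((0+(y+4))*((9*b)*9))
Step 3: at L: (0+(y+4)) -> (y+4); overall: ((0+(y+4))*((9*b)*9)) -> ((y+4)*((9*b)*9))
Fixed point: ((y+4)*((9*b)*9))

Answer: ((y+4)*((9*b)*9))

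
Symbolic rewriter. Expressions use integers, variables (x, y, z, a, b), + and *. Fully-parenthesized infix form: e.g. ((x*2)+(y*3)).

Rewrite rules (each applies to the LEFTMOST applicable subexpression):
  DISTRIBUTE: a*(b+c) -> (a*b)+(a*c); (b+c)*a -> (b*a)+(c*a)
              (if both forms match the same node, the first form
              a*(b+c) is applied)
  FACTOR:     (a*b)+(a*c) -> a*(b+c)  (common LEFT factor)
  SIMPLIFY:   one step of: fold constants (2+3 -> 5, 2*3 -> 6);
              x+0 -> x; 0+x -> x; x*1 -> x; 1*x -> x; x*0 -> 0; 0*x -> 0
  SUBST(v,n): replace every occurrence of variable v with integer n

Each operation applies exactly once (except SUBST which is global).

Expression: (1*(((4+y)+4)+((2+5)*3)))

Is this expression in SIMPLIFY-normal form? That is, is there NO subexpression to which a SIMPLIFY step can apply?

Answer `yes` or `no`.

Expression: (1*(((4+y)+4)+((2+5)*3)))
Scanning for simplifiable subexpressions (pre-order)...
  at root: (1*(((4+y)+4)+((2+5)*3))) (SIMPLIFIABLE)
  at R: (((4+y)+4)+((2+5)*3)) (not simplifiable)
  at RL: ((4+y)+4) (not simplifiable)
  at RLL: (4+y) (not simplifiable)
  at RR: ((2+5)*3) (not simplifiable)
  at RRL: (2+5) (SIMPLIFIABLE)
Found simplifiable subexpr at path root: (1*(((4+y)+4)+((2+5)*3)))
One SIMPLIFY step would give: (((4+y)+4)+((2+5)*3))
-> NOT in normal form.

Answer: no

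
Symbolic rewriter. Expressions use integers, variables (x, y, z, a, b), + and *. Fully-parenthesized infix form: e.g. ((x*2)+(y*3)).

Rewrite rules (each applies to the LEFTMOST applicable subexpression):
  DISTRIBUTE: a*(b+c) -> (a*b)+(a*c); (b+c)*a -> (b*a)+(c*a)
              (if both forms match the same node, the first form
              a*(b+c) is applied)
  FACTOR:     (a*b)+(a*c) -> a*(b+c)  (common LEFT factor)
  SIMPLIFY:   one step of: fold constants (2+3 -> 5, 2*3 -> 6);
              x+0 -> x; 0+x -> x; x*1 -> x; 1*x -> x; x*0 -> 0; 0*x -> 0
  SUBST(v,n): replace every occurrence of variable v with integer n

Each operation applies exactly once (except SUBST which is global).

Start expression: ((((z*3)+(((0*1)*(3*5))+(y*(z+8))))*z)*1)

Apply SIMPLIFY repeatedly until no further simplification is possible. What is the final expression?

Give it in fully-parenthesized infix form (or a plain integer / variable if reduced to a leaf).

Answer: (((z*3)+(y*(z+8)))*z)

Derivation:
Start: ((((z*3)+(((0*1)*(3*5))+(y*(z+8))))*z)*1)
Step 1: at root: ((((z*3)+(((0*1)*(3*5))+(y*(z+8))))*z)*1) -> (((z*3)+(((0*1)*(3*5))+(y*(z+8))))*z); overall: ((((z*3)+(((0*1)*(3*5))+(y*(z+8))))*z)*1) -> (((z*3)+(((0*1)*(3*5))+(y*(z+8))))*z)
Step 2: at LRLL: (0*1) -> 0; overall: (((z*3)+(((0*1)*(3*5))+(y*(z+8))))*z) -> (((z*3)+((0*(3*5))+(y*(z+8))))*z)
Step 3: at LRL: (0*(3*5)) -> 0; overall: (((z*3)+((0*(3*5))+(y*(z+8))))*z) -> (((z*3)+(0+(y*(z+8))))*z)
Step 4: at LR: (0+(y*(z+8))) -> (y*(z+8)); overall: (((z*3)+(0+(y*(z+8))))*z) -> (((z*3)+(y*(z+8)))*z)
Fixed point: (((z*3)+(y*(z+8)))*z)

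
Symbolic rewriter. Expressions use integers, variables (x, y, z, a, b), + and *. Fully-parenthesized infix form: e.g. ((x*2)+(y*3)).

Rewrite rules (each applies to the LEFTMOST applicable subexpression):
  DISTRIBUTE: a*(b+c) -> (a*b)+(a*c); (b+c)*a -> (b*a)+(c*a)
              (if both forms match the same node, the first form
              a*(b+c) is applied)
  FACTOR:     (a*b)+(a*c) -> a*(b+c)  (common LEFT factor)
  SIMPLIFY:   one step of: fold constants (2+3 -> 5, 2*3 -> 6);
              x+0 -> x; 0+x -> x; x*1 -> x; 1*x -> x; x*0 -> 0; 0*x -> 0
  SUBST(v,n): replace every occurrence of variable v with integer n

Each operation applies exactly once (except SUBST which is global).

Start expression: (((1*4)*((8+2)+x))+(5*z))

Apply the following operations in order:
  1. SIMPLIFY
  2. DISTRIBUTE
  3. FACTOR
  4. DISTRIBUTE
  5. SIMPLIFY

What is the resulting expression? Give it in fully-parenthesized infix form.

Start: (((1*4)*((8+2)+x))+(5*z))
Apply SIMPLIFY at LL (target: (1*4)): (((1*4)*((8+2)+x))+(5*z)) -> ((4*((8+2)+x))+(5*z))
Apply DISTRIBUTE at L (target: (4*((8+2)+x))): ((4*((8+2)+x))+(5*z)) -> (((4*(8+2))+(4*x))+(5*z))
Apply FACTOR at L (target: ((4*(8+2))+(4*x))): (((4*(8+2))+(4*x))+(5*z)) -> ((4*((8+2)+x))+(5*z))
Apply DISTRIBUTE at L (target: (4*((8+2)+x))): ((4*((8+2)+x))+(5*z)) -> (((4*(8+2))+(4*x))+(5*z))
Apply SIMPLIFY at LLR (target: (8+2)): (((4*(8+2))+(4*x))+(5*z)) -> (((4*10)+(4*x))+(5*z))

Answer: (((4*10)+(4*x))+(5*z))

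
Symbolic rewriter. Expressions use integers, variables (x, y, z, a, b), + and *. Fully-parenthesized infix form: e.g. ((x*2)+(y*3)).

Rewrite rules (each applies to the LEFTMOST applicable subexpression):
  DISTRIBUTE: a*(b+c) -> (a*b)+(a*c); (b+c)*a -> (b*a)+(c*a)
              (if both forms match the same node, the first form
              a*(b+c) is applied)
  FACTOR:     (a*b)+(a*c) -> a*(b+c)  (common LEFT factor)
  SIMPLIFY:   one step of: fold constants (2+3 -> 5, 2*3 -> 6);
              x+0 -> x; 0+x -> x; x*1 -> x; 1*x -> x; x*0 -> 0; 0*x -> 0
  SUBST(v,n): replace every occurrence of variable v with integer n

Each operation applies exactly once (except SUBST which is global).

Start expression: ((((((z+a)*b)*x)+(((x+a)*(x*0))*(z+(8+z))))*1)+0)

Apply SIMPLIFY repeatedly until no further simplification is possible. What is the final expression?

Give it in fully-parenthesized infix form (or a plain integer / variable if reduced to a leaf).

Start: ((((((z+a)*b)*x)+(((x+a)*(x*0))*(z+(8+z))))*1)+0)
Step 1: at root: ((((((z+a)*b)*x)+(((x+a)*(x*0))*(z+(8+z))))*1)+0) -> (((((z+a)*b)*x)+(((x+a)*(x*0))*(z+(8+z))))*1); overall: ((((((z+a)*b)*x)+(((x+a)*(x*0))*(z+(8+z))))*1)+0) -> (((((z+a)*b)*x)+(((x+a)*(x*0))*(z+(8+z))))*1)
Step 2: at root: (((((z+a)*b)*x)+(((x+a)*(x*0))*(z+(8+z))))*1) -> ((((z+a)*b)*x)+(((x+a)*(x*0))*(z+(8+z)))); overall: (((((z+a)*b)*x)+(((x+a)*(x*0))*(z+(8+z))))*1) -> ((((z+a)*b)*x)+(((x+a)*(x*0))*(z+(8+z))))
Step 3: at RLR: (x*0) -> 0; overall: ((((z+a)*b)*x)+(((x+a)*(x*0))*(z+(8+z)))) -> ((((z+a)*b)*x)+(((x+a)*0)*(z+(8+z))))
Step 4: at RL: ((x+a)*0) -> 0; overall: ((((z+a)*b)*x)+(((x+a)*0)*(z+(8+z)))) -> ((((z+a)*b)*x)+(0*(z+(8+z))))
Step 5: at R: (0*(z+(8+z))) -> 0; overall: ((((z+a)*b)*x)+(0*(z+(8+z)))) -> ((((z+a)*b)*x)+0)
Step 6: at root: ((((z+a)*b)*x)+0) -> (((z+a)*b)*x); overall: ((((z+a)*b)*x)+0) -> (((z+a)*b)*x)
Fixed point: (((z+a)*b)*x)

Answer: (((z+a)*b)*x)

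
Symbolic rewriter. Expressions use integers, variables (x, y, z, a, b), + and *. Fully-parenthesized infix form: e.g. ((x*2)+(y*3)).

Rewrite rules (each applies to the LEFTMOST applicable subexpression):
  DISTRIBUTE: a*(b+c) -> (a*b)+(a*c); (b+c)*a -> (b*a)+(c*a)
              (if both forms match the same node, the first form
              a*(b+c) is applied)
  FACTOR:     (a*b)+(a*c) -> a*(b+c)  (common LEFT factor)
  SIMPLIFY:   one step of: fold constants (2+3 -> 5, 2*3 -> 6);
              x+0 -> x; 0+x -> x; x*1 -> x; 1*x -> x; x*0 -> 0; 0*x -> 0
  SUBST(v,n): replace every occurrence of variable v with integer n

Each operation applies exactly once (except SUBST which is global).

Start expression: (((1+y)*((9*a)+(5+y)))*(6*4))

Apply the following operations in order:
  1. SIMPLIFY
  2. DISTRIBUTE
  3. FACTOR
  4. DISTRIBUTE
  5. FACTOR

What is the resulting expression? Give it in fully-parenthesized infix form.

Start: (((1+y)*((9*a)+(5+y)))*(6*4))
Apply SIMPLIFY at R (target: (6*4)): (((1+y)*((9*a)+(5+y)))*(6*4)) -> (((1+y)*((9*a)+(5+y)))*24)
Apply DISTRIBUTE at L (target: ((1+y)*((9*a)+(5+y)))): (((1+y)*((9*a)+(5+y)))*24) -> ((((1+y)*(9*a))+((1+y)*(5+y)))*24)
Apply FACTOR at L (target: (((1+y)*(9*a))+((1+y)*(5+y)))): ((((1+y)*(9*a))+((1+y)*(5+y)))*24) -> (((1+y)*((9*a)+(5+y)))*24)
Apply DISTRIBUTE at L (target: ((1+y)*((9*a)+(5+y)))): (((1+y)*((9*a)+(5+y)))*24) -> ((((1+y)*(9*a))+((1+y)*(5+y)))*24)
Apply FACTOR at L (target: (((1+y)*(9*a))+((1+y)*(5+y)))): ((((1+y)*(9*a))+((1+y)*(5+y)))*24) -> (((1+y)*((9*a)+(5+y)))*24)

Answer: (((1+y)*((9*a)+(5+y)))*24)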